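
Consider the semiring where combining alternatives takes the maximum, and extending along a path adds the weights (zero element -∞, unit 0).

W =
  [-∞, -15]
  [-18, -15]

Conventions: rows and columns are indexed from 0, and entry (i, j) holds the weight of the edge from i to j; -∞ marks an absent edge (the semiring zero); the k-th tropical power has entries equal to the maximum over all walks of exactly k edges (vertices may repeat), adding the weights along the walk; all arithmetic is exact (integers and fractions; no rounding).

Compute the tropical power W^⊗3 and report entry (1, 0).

W^⊗2:
  [-33, -30]
  [-33, -30]
W^⊗3:
  [-48, -45]
  [-48, -45]
Key observation: the optimum is the walk 1->1->1->0, with weight (-15) + (-15) + (-18) = -48.
Optimal value attained by: walk 1->1->1->0.
Answer: (W^⊗3)[1][0] = -48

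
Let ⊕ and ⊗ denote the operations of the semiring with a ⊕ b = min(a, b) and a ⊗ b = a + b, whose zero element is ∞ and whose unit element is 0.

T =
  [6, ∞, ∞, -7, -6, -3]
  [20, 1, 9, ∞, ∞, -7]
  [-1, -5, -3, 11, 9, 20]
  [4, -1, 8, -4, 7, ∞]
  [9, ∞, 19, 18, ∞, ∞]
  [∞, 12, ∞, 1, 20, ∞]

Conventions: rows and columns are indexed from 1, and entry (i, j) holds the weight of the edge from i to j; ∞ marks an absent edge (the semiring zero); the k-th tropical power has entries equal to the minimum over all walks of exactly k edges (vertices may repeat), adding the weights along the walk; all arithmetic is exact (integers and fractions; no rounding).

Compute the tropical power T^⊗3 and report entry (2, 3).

T^⊗2:
  [-3, -8, 1, -11, 0, 3]
  [8, 2, 6, -6, 13, -6]
  [-4, -8, -6, -8, -7, -12]
  [0, -5, 4, -8, -2, -8]
  [15, 14, 16, 2, 3, 6]
  [5, 0, 9, -3, 8, 5]
T^⊗3:
  [-7, -12, -3, -15, -9, -15]
  [-2, -7, 2, -10, 1, -5]
  [-7, -11, -9, -12, -10, -15]
  [-4, -9, 0, -12, -6, -12]
  [6, 1, 10, -2, 9, 7]
  [1, -4, 5, -7, -1, -7]
Key observation: the optimum is the walk 2->6->4->3, with weight (-7) + 1 + 8 = 2.
Optimal value attained by: walk 2->6->4->3.
Answer: (T^⊗3)[2][3] = 2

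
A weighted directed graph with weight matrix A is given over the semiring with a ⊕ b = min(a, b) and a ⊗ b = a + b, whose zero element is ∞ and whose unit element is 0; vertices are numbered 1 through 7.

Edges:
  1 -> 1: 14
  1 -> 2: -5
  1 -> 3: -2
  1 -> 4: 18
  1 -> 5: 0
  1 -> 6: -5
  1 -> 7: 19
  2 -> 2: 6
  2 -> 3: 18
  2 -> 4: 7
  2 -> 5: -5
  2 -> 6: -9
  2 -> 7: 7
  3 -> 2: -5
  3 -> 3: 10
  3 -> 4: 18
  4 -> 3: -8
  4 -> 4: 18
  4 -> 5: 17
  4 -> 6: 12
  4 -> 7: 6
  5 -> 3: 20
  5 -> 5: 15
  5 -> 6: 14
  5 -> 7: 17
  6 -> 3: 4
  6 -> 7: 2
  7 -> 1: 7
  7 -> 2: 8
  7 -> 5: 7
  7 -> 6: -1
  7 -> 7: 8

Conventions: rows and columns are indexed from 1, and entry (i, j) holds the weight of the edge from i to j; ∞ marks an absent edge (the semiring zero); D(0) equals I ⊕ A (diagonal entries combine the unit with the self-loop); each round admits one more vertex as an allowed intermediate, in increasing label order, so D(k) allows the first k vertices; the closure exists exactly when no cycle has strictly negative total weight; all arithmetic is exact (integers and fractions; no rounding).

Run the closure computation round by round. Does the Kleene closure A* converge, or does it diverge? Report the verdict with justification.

D(0):
  [0, -5, -2, 18, 0, -5, 19]
  [∞, 0, 18, 7, -5, -9, 7]
  [∞, -5, 0, 18, ∞, ∞, ∞]
  [∞, ∞, -8, 0, 17, 12, 6]
  [∞, ∞, 20, ∞, 0, 14, 17]
  [∞, ∞, 4, ∞, ∞, 0, 2]
  [7, 8, ∞, ∞, 7, -1, 0]
D(1):
  [0, -5, -2, 18, 0, -5, 19]
  [∞, 0, 18, 7, -5, -9, 7]
  [∞, -5, 0, 18, ∞, ∞, ∞]
  [∞, ∞, -8, 0, 17, 12, 6]
  [∞, ∞, 20, ∞, 0, 14, 17]
  [∞, ∞, 4, ∞, ∞, 0, 2]
  [7, 2, 5, 25, 7, -1, 0]
D(2):
  [0, -5, -2, 2, -10, -14, 2]
  [∞, 0, 18, 7, -5, -9, 7]
  [∞, -5, 0, 2, -10, -14, 2]
  [∞, ∞, -8, 0, 17, 12, 6]
  [∞, ∞, 20, ∞, 0, 14, 17]
  [∞, ∞, 4, ∞, ∞, 0, 2]
  [7, 2, 5, 9, -3, -7, 0]
Detection: at round 3, diagonal entry (4, 4) turns strictly negative.
Key observation: the cycle 4->3->2->4 has total weight (-8) + (-5) + 7, which is strictly negative.
Answer: DIVERGES — negative cycle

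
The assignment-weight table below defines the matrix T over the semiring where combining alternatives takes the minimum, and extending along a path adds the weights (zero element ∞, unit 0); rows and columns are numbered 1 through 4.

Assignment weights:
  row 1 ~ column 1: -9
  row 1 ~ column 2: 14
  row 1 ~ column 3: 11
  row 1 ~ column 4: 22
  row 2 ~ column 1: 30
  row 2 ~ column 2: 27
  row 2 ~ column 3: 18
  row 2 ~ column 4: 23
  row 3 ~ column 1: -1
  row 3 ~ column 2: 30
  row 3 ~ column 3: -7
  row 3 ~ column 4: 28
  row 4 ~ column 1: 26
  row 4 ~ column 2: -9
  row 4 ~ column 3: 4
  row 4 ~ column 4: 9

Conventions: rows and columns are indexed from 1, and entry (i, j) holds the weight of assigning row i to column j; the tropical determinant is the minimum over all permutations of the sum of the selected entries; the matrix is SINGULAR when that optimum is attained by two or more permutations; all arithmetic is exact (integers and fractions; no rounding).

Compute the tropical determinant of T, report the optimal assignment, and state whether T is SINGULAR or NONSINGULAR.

σ = (1, 2, 3, 4): (-9) + 27 + (-7) + 9 = 20
σ = (1, 2, 4, 3): (-9) + 27 + 28 + 4 = 50
σ = (1, 3, 2, 4): (-9) + 18 + 30 + 9 = 48
σ = (1, 3, 4, 2): (-9) + 18 + 28 + (-9) = 28
σ = (1, 4, 2, 3): (-9) + 23 + 30 + 4 = 48
σ = (1, 4, 3, 2): (-9) + 23 + (-7) + (-9) = -2
σ = (2, 1, 3, 4): 14 + 30 + (-7) + 9 = 46
σ = (2, 1, 4, 3): 14 + 30 + 28 + 4 = 76
σ = (2, 3, 1, 4): 14 + 18 + (-1) + 9 = 40
σ = (2, 3, 4, 1): 14 + 18 + 28 + 26 = 86
σ = (2, 4, 1, 3): 14 + 23 + (-1) + 4 = 40
σ = (2, 4, 3, 1): 14 + 23 + (-7) + 26 = 56
σ = (3, 1, 2, 4): 11 + 30 + 30 + 9 = 80
σ = (3, 1, 4, 2): 11 + 30 + 28 + (-9) = 60
σ = (3, 2, 1, 4): 11 + 27 + (-1) + 9 = 46
σ = (3, 2, 4, 1): 11 + 27 + 28 + 26 = 92
σ = (3, 4, 1, 2): 11 + 23 + (-1) + (-9) = 24
σ = (3, 4, 2, 1): 11 + 23 + 30 + 26 = 90
σ = (4, 1, 2, 3): 22 + 30 + 30 + 4 = 86
σ = (4, 1, 3, 2): 22 + 30 + (-7) + (-9) = 36
σ = (4, 2, 1, 3): 22 + 27 + (-1) + 4 = 52
σ = (4, 2, 3, 1): 22 + 27 + (-7) + 26 = 68
σ = (4, 3, 1, 2): 22 + 18 + (-1) + (-9) = 30
σ = (4, 3, 2, 1): 22 + 18 + 30 + 26 = 96
Optimal value attained by: σ = (1, 4, 3, 2).
Answer: det⊕(T) = -2; verdict: NONSINGULAR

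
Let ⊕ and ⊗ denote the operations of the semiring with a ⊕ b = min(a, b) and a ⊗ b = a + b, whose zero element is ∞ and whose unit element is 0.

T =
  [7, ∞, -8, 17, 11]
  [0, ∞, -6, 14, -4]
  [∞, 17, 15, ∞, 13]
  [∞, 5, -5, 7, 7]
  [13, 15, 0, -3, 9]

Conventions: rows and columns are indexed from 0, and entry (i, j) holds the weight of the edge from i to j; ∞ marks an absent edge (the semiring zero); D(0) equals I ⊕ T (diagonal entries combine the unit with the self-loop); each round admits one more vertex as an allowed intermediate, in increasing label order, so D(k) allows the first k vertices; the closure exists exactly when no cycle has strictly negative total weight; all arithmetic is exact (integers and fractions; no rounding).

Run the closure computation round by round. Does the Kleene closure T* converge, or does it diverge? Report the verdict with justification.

D(0):
  [0, ∞, -8, 17, 11]
  [0, 0, -6, 14, -4]
  [∞, 17, 0, ∞, 13]
  [∞, 5, -5, 0, 7]
  [13, 15, 0, -3, 0]
D(1):
  [0, ∞, -8, 17, 11]
  [0, 0, -8, 14, -4]
  [∞, 17, 0, ∞, 13]
  [∞, 5, -5, 0, 7]
  [13, 15, 0, -3, 0]
D(2):
  [0, ∞, -8, 17, 11]
  [0, 0, -8, 14, -4]
  [17, 17, 0, 31, 13]
  [5, 5, -5, 0, 1]
  [13, 15, 0, -3, 0]
D(3):
  [0, 9, -8, 17, 5]
  [0, 0, -8, 14, -4]
  [17, 17, 0, 31, 13]
  [5, 5, -5, 0, 1]
  [13, 15, 0, -3, 0]
Detection: at round 4, diagonal entry (4, 4) turns strictly negative.
Key observation: the cycle 4->3->1->4 has total weight (-3) + 5 + (-4), which is strictly negative.
Answer: DIVERGES — negative cycle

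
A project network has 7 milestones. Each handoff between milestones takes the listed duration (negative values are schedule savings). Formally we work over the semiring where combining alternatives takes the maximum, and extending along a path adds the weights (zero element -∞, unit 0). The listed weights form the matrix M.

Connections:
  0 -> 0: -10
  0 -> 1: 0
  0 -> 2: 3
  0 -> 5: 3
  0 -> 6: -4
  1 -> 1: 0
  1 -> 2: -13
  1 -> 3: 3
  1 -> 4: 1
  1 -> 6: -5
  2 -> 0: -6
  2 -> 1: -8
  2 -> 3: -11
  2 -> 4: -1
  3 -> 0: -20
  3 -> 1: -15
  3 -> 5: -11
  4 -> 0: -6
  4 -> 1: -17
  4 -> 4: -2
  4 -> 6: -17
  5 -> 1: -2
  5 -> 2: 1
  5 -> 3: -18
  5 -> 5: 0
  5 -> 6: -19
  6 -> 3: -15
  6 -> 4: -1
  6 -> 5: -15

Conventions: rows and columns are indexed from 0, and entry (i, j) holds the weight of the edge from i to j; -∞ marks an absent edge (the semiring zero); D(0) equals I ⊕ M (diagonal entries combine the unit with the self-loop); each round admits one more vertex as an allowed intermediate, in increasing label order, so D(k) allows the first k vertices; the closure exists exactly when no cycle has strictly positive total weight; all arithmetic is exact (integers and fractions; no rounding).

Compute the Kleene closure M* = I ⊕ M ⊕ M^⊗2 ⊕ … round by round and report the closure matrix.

D(0):
  [0, 0, 3, -∞, -∞, 3, -4]
  [-∞, 0, -13, 3, 1, -∞, -5]
  [-6, -8, 0, -11, -1, -∞, -∞]
  [-20, -15, -∞, 0, -∞, -11, -∞]
  [-6, -17, -∞, -∞, 0, -∞, -17]
  [-∞, -2, 1, -18, -∞, 0, -19]
  [-∞, -∞, -∞, -15, -1, -15, 0]
D(1):
  [0, 0, 3, -∞, -∞, 3, -4]
  [-∞, 0, -13, 3, 1, -∞, -5]
  [-6, -6, 0, -11, -1, -3, -10]
  [-20, -15, -17, 0, -∞, -11, -24]
  [-6, -6, -3, -∞, 0, -3, -10]
  [-∞, -2, 1, -18, -∞, 0, -19]
  [-∞, -∞, -∞, -15, -1, -15, 0]
D(2):
  [0, 0, 3, 3, 1, 3, -4]
  [-∞, 0, -13, 3, 1, -∞, -5]
  [-6, -6, 0, -3, -1, -3, -10]
  [-20, -15, -17, 0, -14, -11, -20]
  [-6, -6, -3, -3, 0, -3, -10]
  [-∞, -2, 1, 1, -1, 0, -7]
  [-∞, -∞, -∞, -15, -1, -15, 0]
D(3):
  [0, 0, 3, 3, 2, 3, -4]
  [-19, 0, -13, 3, 1, -16, -5]
  [-6, -6, 0, -3, -1, -3, -10]
  [-20, -15, -17, 0, -14, -11, -20]
  [-6, -6, -3, -3, 0, -3, -10]
  [-5, -2, 1, 1, 0, 0, -7]
  [-∞, -∞, -∞, -15, -1, -15, 0]
D(4):
  [0, 0, 3, 3, 2, 3, -4]
  [-17, 0, -13, 3, 1, -8, -5]
  [-6, -6, 0, -3, -1, -3, -10]
  [-20, -15, -17, 0, -14, -11, -20]
  [-6, -6, -3, -3, 0, -3, -10]
  [-5, -2, 1, 1, 0, 0, -7]
  [-35, -30, -32, -15, -1, -15, 0]
D(5):
  [0, 0, 3, 3, 2, 3, -4]
  [-5, 0, -2, 3, 1, -2, -5]
  [-6, -6, 0, -3, -1, -3, -10]
  [-20, -15, -17, 0, -14, -11, -20]
  [-6, -6, -3, -3, 0, -3, -10]
  [-5, -2, 1, 1, 0, 0, -7]
  [-7, -7, -4, -4, -1, -4, 0]
D(6):
  [0, 1, 4, 4, 3, 3, -4]
  [-5, 0, -1, 3, 1, -2, -5]
  [-6, -5, 0, -2, -1, -3, -10]
  [-16, -13, -10, 0, -11, -11, -18]
  [-6, -5, -2, -2, 0, -3, -10]
  [-5, -2, 1, 1, 0, 0, -7]
  [-7, -6, -3, -3, -1, -4, 0]
D(7):
  [0, 1, 4, 4, 3, 3, -4]
  [-5, 0, -1, 3, 1, -2, -5]
  [-6, -5, 0, -2, -1, -3, -10]
  [-16, -13, -10, 0, -11, -11, -18]
  [-6, -5, -2, -2, 0, -3, -10]
  [-5, -2, 1, 1, 0, 0, -7]
  [-7, -6, -3, -3, -1, -4, 0]
Answer: M* = [[0, 1, 4, 4, 3, 3, -4], [-5, 0, -1, 3, 1, -2, -5], [-6, -5, 0, -2, -1, -3, -10], [-16, -13, -10, 0, -11, -11, -18], [-6, -5, -2, -2, 0, -3, -10], [-5, -2, 1, 1, 0, 0, -7], [-7, -6, -3, -3, -1, -4, 0]]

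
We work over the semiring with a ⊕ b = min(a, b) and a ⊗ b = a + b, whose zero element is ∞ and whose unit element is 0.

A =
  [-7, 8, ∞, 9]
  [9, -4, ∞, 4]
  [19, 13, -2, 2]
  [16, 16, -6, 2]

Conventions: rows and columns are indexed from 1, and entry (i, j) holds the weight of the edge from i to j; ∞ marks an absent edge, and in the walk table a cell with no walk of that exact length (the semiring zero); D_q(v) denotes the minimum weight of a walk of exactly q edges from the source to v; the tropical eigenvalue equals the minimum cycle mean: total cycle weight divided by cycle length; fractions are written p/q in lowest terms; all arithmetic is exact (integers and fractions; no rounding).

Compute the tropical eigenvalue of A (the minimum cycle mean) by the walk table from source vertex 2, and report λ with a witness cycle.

q=0: [∞, 0, ∞, ∞]
q=1: [9, -4, ∞, 4]
q=2: [2, -8, -2, 0]
q=3: [-5, -12, -6, -4]
q=4: [-12, -16, -10, -8]
Optimal cycle mean attained by: cycle 1->1, total (-7), length 1.
Answer: λ = -7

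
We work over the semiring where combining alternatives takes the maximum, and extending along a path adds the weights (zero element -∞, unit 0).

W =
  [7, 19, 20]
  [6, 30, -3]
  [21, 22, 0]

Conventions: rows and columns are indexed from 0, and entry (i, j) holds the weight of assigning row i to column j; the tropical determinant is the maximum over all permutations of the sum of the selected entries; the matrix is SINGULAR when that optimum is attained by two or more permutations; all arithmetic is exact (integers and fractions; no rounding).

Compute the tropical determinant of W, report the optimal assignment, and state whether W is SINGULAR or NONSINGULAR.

σ = (0, 1, 2): 7 + 30 + 0 = 37
σ = (0, 2, 1): 7 + (-3) + 22 = 26
σ = (1, 0, 2): 19 + 6 + 0 = 25
σ = (1, 2, 0): 19 + (-3) + 21 = 37
σ = (2, 0, 1): 20 + 6 + 22 = 48
σ = (2, 1, 0): 20 + 30 + 21 = 71
Optimal value attained by: σ = (2, 1, 0).
Answer: det⊕(W) = 71; verdict: NONSINGULAR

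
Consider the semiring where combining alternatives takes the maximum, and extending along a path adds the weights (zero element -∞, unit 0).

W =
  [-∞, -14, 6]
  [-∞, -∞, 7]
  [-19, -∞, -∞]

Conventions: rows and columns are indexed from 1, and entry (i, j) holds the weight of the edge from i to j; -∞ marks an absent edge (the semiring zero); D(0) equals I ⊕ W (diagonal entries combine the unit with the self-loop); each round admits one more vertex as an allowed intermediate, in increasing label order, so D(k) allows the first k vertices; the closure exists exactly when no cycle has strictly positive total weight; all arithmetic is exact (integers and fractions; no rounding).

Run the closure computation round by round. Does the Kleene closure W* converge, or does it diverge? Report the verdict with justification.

D(0):
  [0, -14, 6]
  [-∞, 0, 7]
  [-19, -∞, 0]
D(1):
  [0, -14, 6]
  [-∞, 0, 7]
  [-19, -33, 0]
D(2):
  [0, -14, 6]
  [-∞, 0, 7]
  [-19, -33, 0]
D(3):
  [0, -14, 6]
  [-12, 0, 7]
  [-19, -33, 0]
Key observation: every diagonal entry stays at the unit through all rounds, so no improving cycle exists.
Answer: CONVERGES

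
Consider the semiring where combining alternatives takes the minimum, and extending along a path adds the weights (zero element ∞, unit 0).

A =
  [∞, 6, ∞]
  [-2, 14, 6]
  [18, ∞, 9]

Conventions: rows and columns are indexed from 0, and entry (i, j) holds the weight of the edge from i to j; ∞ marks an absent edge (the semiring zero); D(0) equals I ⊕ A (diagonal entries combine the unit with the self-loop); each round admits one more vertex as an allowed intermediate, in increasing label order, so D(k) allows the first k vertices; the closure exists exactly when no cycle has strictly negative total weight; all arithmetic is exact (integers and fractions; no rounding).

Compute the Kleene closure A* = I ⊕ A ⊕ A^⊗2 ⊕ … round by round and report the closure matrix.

D(0):
  [0, 6, ∞]
  [-2, 0, 6]
  [18, ∞, 0]
D(1):
  [0, 6, ∞]
  [-2, 0, 6]
  [18, 24, 0]
D(2):
  [0, 6, 12]
  [-2, 0, 6]
  [18, 24, 0]
D(3):
  [0, 6, 12]
  [-2, 0, 6]
  [18, 24, 0]
Answer: A* = [[0, 6, 12], [-2, 0, 6], [18, 24, 0]]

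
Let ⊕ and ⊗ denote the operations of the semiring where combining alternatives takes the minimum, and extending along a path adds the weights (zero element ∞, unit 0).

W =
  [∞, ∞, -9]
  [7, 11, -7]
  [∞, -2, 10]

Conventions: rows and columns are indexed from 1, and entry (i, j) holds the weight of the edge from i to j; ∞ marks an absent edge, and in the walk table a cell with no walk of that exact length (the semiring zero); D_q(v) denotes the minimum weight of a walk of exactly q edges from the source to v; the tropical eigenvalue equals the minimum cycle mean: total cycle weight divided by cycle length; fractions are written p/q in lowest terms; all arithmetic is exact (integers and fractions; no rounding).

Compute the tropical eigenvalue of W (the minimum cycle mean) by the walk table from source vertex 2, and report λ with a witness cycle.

q=0: [∞, 0, ∞]
q=1: [7, 11, -7]
q=2: [18, -9, -2]
q=3: [-2, -4, -16]
Optimal cycle mean attained by: cycle 2->3->2, total (-7) + (-2), length 2.
Answer: λ = -9/2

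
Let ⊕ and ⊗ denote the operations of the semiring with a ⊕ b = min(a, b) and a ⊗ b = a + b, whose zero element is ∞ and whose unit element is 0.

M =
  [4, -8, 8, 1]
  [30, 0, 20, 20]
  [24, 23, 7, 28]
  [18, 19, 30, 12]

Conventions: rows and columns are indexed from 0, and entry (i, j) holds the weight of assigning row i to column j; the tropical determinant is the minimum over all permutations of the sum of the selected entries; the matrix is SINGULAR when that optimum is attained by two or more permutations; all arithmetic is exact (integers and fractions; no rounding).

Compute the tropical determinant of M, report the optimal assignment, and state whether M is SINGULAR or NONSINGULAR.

σ = (0, 1, 2, 3): 4 + 0 + 7 + 12 = 23
σ = (0, 1, 3, 2): 4 + 0 + 28 + 30 = 62
σ = (0, 2, 1, 3): 4 + 20 + 23 + 12 = 59
σ = (0, 2, 3, 1): 4 + 20 + 28 + 19 = 71
σ = (0, 3, 1, 2): 4 + 20 + 23 + 30 = 77
σ = (0, 3, 2, 1): 4 + 20 + 7 + 19 = 50
σ = (1, 0, 2, 3): (-8) + 30 + 7 + 12 = 41
σ = (1, 0, 3, 2): (-8) + 30 + 28 + 30 = 80
σ = (1, 2, 0, 3): (-8) + 20 + 24 + 12 = 48
σ = (1, 2, 3, 0): (-8) + 20 + 28 + 18 = 58
σ = (1, 3, 0, 2): (-8) + 20 + 24 + 30 = 66
σ = (1, 3, 2, 0): (-8) + 20 + 7 + 18 = 37
σ = (2, 0, 1, 3): 8 + 30 + 23 + 12 = 73
σ = (2, 0, 3, 1): 8 + 30 + 28 + 19 = 85
σ = (2, 1, 0, 3): 8 + 0 + 24 + 12 = 44
σ = (2, 1, 3, 0): 8 + 0 + 28 + 18 = 54
σ = (2, 3, 0, 1): 8 + 20 + 24 + 19 = 71
σ = (2, 3, 1, 0): 8 + 20 + 23 + 18 = 69
σ = (3, 0, 1, 2): 1 + 30 + 23 + 30 = 84
σ = (3, 0, 2, 1): 1 + 30 + 7 + 19 = 57
σ = (3, 1, 0, 2): 1 + 0 + 24 + 30 = 55
σ = (3, 1, 2, 0): 1 + 0 + 7 + 18 = 26
σ = (3, 2, 0, 1): 1 + 20 + 24 + 19 = 64
σ = (3, 2, 1, 0): 1 + 20 + 23 + 18 = 62
Optimal value attained by: σ = (0, 1, 2, 3).
Answer: det⊕(M) = 23; verdict: NONSINGULAR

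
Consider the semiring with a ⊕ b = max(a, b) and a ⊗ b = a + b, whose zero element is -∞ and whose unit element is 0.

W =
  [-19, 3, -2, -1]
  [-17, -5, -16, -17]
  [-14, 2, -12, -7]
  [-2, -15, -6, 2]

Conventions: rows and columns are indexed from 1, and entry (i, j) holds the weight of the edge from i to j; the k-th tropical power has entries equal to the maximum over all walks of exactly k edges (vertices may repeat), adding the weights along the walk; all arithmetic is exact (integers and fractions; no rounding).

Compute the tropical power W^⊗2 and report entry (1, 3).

W^⊗2:
  [-3, 0, -7, 1]
  [-19, -10, -19, -15]
  [-9, -3, -13, -5]
  [0, 1, -4, 4]
Key observation: the optimum is the walk 1->4->3, with weight (-1) + (-6) = -7.
Optimal value attained by: walk 1->4->3.
Answer: (W^⊗2)[1][3] = -7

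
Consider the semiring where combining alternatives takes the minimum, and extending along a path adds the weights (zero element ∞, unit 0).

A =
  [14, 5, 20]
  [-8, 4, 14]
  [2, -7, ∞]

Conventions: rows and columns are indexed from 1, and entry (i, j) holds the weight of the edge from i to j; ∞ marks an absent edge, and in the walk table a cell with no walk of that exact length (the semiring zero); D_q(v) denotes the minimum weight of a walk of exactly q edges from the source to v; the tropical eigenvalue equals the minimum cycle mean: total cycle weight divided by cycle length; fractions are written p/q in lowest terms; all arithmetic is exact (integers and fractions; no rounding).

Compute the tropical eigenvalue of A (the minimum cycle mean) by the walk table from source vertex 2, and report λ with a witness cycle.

q=0: [∞, 0, ∞]
q=1: [-8, 4, 14]
q=2: [-4, -3, 12]
q=3: [-11, 1, 11]
Optimal cycle mean attained by: cycle 1->2->1, total 5 + (-8), length 2.
Answer: λ = -3/2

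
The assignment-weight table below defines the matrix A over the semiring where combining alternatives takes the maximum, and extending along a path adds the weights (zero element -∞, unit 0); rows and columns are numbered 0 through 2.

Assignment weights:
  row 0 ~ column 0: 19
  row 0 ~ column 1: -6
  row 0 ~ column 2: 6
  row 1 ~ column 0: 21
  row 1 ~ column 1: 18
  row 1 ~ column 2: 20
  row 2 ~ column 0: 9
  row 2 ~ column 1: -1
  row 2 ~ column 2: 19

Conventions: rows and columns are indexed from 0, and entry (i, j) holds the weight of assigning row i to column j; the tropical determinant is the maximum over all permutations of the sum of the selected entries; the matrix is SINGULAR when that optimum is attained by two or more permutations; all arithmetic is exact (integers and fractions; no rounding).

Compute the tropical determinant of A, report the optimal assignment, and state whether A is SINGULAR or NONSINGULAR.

σ = (0, 1, 2): 19 + 18 + 19 = 56
σ = (0, 2, 1): 19 + 20 + (-1) = 38
σ = (1, 0, 2): (-6) + 21 + 19 = 34
σ = (1, 2, 0): (-6) + 20 + 9 = 23
σ = (2, 0, 1): 6 + 21 + (-1) = 26
σ = (2, 1, 0): 6 + 18 + 9 = 33
Optimal value attained by: σ = (0, 1, 2).
Answer: det⊕(A) = 56; verdict: NONSINGULAR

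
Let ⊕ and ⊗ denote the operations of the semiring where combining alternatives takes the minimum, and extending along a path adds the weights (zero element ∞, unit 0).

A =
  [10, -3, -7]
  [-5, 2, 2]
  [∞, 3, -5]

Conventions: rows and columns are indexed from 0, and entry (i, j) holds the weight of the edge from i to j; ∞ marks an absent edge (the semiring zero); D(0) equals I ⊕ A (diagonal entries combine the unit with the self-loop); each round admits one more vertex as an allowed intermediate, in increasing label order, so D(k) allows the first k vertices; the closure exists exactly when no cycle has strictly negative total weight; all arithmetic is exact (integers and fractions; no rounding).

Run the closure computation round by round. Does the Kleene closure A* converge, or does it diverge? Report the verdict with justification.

Detection: at round 0, diagonal entry (2, 2) turns strictly negative.
Key observation: the cycle 2->2 has total weight (-5), which is strictly negative.
Answer: DIVERGES — negative cycle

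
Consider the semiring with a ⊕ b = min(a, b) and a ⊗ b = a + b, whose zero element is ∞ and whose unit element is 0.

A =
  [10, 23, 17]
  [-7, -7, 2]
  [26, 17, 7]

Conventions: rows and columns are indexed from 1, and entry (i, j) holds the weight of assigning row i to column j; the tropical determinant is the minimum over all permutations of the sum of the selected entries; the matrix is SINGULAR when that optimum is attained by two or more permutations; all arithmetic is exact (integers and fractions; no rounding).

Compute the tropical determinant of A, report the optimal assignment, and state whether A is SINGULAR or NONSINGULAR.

σ = (1, 2, 3): 10 + (-7) + 7 = 10
σ = (1, 3, 2): 10 + 2 + 17 = 29
σ = (2, 1, 3): 23 + (-7) + 7 = 23
σ = (2, 3, 1): 23 + 2 + 26 = 51
σ = (3, 1, 2): 17 + (-7) + 17 = 27
σ = (3, 2, 1): 17 + (-7) + 26 = 36
Optimal value attained by: σ = (1, 2, 3).
Answer: det⊕(A) = 10; verdict: NONSINGULAR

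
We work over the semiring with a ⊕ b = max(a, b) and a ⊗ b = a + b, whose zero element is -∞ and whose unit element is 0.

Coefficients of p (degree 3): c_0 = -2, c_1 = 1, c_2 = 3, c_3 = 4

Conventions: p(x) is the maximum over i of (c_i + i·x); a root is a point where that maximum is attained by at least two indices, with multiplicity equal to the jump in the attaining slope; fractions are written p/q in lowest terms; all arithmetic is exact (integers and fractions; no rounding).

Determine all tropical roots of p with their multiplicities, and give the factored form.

hull edge (i=0, c=-2) to (i=1, c=1): slope 3, span 1
hull edge (i=1, c=1) to (i=2, c=3): slope 2, span 1
hull edge (i=2, c=3) to (i=3, c=4): slope 1, span 1
Factored form: p(x) = 4 ⊗ (x ⊕ (-3)) ⊗ (x ⊕ (-2)) ⊗ (x ⊕ (-1))
Answer: roots = -3 (mult 1), -2 (mult 1), -1 (mult 1)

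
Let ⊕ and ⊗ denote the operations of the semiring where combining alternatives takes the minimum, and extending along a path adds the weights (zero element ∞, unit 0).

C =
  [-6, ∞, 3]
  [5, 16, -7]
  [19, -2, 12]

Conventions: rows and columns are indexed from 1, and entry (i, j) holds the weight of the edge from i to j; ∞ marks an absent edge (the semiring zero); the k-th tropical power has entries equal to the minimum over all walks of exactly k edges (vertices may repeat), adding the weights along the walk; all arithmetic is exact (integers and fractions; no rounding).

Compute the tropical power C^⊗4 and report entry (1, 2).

C^⊗2:
  [-12, 1, -3]
  [-1, -9, 5]
  [3, 10, -9]
C^⊗3:
  [-18, -5, -9]
  [-7, 3, -16]
  [-3, -11, 3]
C^⊗4:
  [-24, -11, -15]
  [-13, -18, -4]
  [-9, 1, -18]
Key observation: the optimum is the walk 1->1->1->3->2, with weight (-6) + (-6) + 3 + (-2) = -11.
Optimal value attained by: walk 1->1->1->3->2.
Answer: (C^⊗4)[1][2] = -11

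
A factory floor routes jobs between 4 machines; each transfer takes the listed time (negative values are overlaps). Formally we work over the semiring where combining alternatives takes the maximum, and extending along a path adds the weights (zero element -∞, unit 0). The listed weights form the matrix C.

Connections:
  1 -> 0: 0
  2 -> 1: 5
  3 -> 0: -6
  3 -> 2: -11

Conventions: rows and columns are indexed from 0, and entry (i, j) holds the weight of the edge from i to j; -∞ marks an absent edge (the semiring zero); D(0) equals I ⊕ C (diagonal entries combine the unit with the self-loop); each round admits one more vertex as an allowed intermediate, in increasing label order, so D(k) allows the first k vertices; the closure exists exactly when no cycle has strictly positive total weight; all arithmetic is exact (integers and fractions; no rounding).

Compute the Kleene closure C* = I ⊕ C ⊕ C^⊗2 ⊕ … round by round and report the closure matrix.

D(0):
  [0, -∞, -∞, -∞]
  [0, 0, -∞, -∞]
  [-∞, 5, 0, -∞]
  [-6, -∞, -11, 0]
D(1):
  [0, -∞, -∞, -∞]
  [0, 0, -∞, -∞]
  [-∞, 5, 0, -∞]
  [-6, -∞, -11, 0]
D(2):
  [0, -∞, -∞, -∞]
  [0, 0, -∞, -∞]
  [5, 5, 0, -∞]
  [-6, -∞, -11, 0]
D(3):
  [0, -∞, -∞, -∞]
  [0, 0, -∞, -∞]
  [5, 5, 0, -∞]
  [-6, -6, -11, 0]
D(4):
  [0, -∞, -∞, -∞]
  [0, 0, -∞, -∞]
  [5, 5, 0, -∞]
  [-6, -6, -11, 0]
Answer: C* = [[0, -∞, -∞, -∞], [0, 0, -∞, -∞], [5, 5, 0, -∞], [-6, -6, -11, 0]]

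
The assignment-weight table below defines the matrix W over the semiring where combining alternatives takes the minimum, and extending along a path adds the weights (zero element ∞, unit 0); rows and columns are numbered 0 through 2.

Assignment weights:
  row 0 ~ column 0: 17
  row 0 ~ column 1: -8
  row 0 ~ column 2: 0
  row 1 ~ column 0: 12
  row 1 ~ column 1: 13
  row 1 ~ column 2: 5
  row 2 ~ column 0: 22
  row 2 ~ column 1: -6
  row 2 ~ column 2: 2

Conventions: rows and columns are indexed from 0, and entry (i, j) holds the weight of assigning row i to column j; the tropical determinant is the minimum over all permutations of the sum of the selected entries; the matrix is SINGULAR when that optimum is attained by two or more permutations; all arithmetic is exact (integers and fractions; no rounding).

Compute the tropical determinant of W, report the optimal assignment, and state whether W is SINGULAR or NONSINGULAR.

σ = (0, 1, 2): 17 + 13 + 2 = 32
σ = (0, 2, 1): 17 + 5 + (-6) = 16
σ = (1, 0, 2): (-8) + 12 + 2 = 6
σ = (1, 2, 0): (-8) + 5 + 22 = 19
σ = (2, 0, 1): 0 + 12 + (-6) = 6
σ = (2, 1, 0): 0 + 13 + 22 = 35
Optimal value attained by: σ = (1, 0, 2).
Answer: det⊕(W) = 6; verdict: SINGULAR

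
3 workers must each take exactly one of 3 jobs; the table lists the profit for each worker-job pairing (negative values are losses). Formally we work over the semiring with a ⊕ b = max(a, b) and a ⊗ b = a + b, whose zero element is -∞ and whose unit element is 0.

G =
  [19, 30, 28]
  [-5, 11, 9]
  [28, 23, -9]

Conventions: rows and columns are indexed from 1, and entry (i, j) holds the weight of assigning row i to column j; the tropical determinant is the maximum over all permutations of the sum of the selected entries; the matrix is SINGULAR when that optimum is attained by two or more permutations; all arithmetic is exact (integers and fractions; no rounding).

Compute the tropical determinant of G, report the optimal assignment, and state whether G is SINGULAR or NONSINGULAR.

σ = (1, 2, 3): 19 + 11 + (-9) = 21
σ = (1, 3, 2): 19 + 9 + 23 = 51
σ = (2, 1, 3): 30 + (-5) + (-9) = 16
σ = (2, 3, 1): 30 + 9 + 28 = 67
σ = (3, 1, 2): 28 + (-5) + 23 = 46
σ = (3, 2, 1): 28 + 11 + 28 = 67
Optimal value attained by: σ = (2, 3, 1).
Answer: det⊕(G) = 67; verdict: SINGULAR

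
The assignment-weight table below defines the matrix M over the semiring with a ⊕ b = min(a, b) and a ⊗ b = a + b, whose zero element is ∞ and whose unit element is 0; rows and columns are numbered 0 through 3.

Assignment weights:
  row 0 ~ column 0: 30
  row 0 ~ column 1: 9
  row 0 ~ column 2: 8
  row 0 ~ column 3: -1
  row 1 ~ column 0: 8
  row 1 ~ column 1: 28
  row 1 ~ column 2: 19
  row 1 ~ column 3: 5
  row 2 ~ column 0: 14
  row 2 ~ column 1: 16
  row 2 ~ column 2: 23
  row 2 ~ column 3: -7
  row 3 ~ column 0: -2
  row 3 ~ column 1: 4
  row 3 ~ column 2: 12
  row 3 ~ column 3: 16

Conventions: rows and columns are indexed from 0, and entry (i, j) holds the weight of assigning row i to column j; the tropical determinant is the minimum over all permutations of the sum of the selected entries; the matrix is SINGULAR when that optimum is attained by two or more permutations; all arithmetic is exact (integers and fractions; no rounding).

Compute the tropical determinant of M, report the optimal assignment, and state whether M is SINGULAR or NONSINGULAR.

σ = (0, 1, 2, 3): 30 + 28 + 23 + 16 = 97
σ = (0, 1, 3, 2): 30 + 28 + (-7) + 12 = 63
σ = (0, 2, 1, 3): 30 + 19 + 16 + 16 = 81
σ = (0, 2, 3, 1): 30 + 19 + (-7) + 4 = 46
σ = (0, 3, 1, 2): 30 + 5 + 16 + 12 = 63
σ = (0, 3, 2, 1): 30 + 5 + 23 + 4 = 62
σ = (1, 0, 2, 3): 9 + 8 + 23 + 16 = 56
σ = (1, 0, 3, 2): 9 + 8 + (-7) + 12 = 22
σ = (1, 2, 0, 3): 9 + 19 + 14 + 16 = 58
σ = (1, 2, 3, 0): 9 + 19 + (-7) + (-2) = 19
σ = (1, 3, 0, 2): 9 + 5 + 14 + 12 = 40
σ = (1, 3, 2, 0): 9 + 5 + 23 + (-2) = 35
σ = (2, 0, 1, 3): 8 + 8 + 16 + 16 = 48
σ = (2, 0, 3, 1): 8 + 8 + (-7) + 4 = 13
σ = (2, 1, 0, 3): 8 + 28 + 14 + 16 = 66
σ = (2, 1, 3, 0): 8 + 28 + (-7) + (-2) = 27
σ = (2, 3, 0, 1): 8 + 5 + 14 + 4 = 31
σ = (2, 3, 1, 0): 8 + 5 + 16 + (-2) = 27
σ = (3, 0, 1, 2): (-1) + 8 + 16 + 12 = 35
σ = (3, 0, 2, 1): (-1) + 8 + 23 + 4 = 34
σ = (3, 1, 0, 2): (-1) + 28 + 14 + 12 = 53
σ = (3, 1, 2, 0): (-1) + 28 + 23 + (-2) = 48
σ = (3, 2, 0, 1): (-1) + 19 + 14 + 4 = 36
σ = (3, 2, 1, 0): (-1) + 19 + 16 + (-2) = 32
Optimal value attained by: σ = (2, 0, 3, 1).
Answer: det⊕(M) = 13; verdict: NONSINGULAR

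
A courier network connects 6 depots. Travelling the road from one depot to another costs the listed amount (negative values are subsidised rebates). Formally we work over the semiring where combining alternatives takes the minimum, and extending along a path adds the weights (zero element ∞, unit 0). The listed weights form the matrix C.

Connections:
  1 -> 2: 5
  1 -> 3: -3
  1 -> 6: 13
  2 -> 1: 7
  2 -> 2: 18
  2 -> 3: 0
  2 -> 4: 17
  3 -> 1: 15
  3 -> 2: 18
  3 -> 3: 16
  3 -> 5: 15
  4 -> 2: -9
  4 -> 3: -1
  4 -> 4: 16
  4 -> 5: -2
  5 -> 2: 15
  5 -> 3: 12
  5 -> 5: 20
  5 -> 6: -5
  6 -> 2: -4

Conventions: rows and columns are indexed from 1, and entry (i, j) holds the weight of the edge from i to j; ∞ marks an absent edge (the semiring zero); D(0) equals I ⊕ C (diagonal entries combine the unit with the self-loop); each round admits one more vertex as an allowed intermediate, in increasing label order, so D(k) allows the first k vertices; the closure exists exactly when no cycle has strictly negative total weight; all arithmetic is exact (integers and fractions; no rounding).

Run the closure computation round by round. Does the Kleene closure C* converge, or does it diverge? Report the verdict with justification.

D(0):
  [0, 5, -3, ∞, ∞, 13]
  [7, 0, 0, 17, ∞, ∞]
  [15, 18, 0, ∞, 15, ∞]
  [∞, -9, -1, 0, -2, ∞]
  [∞, 15, 12, ∞, 0, -5]
  [∞, -4, ∞, ∞, ∞, 0]
D(1):
  [0, 5, -3, ∞, ∞, 13]
  [7, 0, 0, 17, ∞, 20]
  [15, 18, 0, ∞, 15, 28]
  [∞, -9, -1, 0, -2, ∞]
  [∞, 15, 12, ∞, 0, -5]
  [∞, -4, ∞, ∞, ∞, 0]
D(2):
  [0, 5, -3, 22, ∞, 13]
  [7, 0, 0, 17, ∞, 20]
  [15, 18, 0, 35, 15, 28]
  [-2, -9, -9, 0, -2, 11]
  [22, 15, 12, 32, 0, -5]
  [3, -4, -4, 13, ∞, 0]
D(3):
  [0, 5, -3, 22, 12, 13]
  [7, 0, 0, 17, 15, 20]
  [15, 18, 0, 35, 15, 28]
  [-2, -9, -9, 0, -2, 11]
  [22, 15, 12, 32, 0, -5]
  [3, -4, -4, 13, 11, 0]
D(4):
  [0, 5, -3, 22, 12, 13]
  [7, 0, 0, 17, 15, 20]
  [15, 18, 0, 35, 15, 28]
  [-2, -9, -9, 0, -2, 11]
  [22, 15, 12, 32, 0, -5]
  [3, -4, -4, 13, 11, 0]
D(5):
  [0, 5, -3, 22, 12, 7]
  [7, 0, 0, 17, 15, 10]
  [15, 18, 0, 35, 15, 10]
  [-2, -9, -9, 0, -2, -7]
  [22, 15, 12, 32, 0, -5]
  [3, -4, -4, 13, 11, 0]
D(6):
  [0, 3, -3, 20, 12, 7]
  [7, 0, 0, 17, 15, 10]
  [13, 6, 0, 23, 15, 10]
  [-4, -11, -11, 0, -2, -7]
  [-2, -9, -9, 8, 0, -5]
  [3, -4, -4, 13, 11, 0]
Key observation: every diagonal entry stays at the unit through all rounds, so no improving cycle exists.
Answer: CONVERGES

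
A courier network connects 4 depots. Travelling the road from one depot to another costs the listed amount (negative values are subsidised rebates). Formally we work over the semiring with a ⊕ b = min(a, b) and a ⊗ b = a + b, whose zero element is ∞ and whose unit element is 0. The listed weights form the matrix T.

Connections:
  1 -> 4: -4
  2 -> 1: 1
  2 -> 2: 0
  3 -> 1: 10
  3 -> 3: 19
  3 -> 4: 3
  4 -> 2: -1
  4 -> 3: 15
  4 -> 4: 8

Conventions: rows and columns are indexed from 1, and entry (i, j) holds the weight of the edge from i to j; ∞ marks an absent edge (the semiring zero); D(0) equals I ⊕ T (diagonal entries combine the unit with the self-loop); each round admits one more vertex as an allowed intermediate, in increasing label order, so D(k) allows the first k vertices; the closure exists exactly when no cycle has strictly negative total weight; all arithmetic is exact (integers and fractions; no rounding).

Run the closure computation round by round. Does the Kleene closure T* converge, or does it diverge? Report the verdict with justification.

D(0):
  [0, ∞, ∞, -4]
  [1, 0, ∞, ∞]
  [10, ∞, 0, 3]
  [∞, -1, 15, 0]
D(1):
  [0, ∞, ∞, -4]
  [1, 0, ∞, -3]
  [10, ∞, 0, 3]
  [∞, -1, 15, 0]
Detection: at round 2, diagonal entry (4, 4) turns strictly negative.
Key observation: the cycle 4->2->1->4 has total weight (-1) + 1 + (-4), which is strictly negative.
Answer: DIVERGES — negative cycle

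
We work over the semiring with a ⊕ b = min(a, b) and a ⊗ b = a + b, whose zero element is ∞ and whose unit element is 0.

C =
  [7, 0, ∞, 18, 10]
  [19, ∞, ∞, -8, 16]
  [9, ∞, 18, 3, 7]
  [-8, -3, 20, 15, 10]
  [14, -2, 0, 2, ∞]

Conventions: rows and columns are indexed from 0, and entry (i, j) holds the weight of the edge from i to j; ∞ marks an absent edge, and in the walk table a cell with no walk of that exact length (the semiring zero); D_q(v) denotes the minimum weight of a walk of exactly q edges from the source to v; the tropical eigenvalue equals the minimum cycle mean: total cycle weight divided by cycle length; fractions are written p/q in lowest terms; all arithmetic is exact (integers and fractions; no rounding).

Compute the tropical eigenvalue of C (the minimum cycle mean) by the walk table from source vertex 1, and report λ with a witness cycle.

q=0: [∞, 0, ∞, ∞, ∞]
q=1: [19, ∞, ∞, -8, 16]
q=2: [-16, -11, 12, 7, 2]
q=3: [-9, -16, 2, -19, -6]
q=4: [-27, -22, -6, -24, -9]
q=5: [-32, -27, -9, -30, -17]
Optimal cycle mean attained by: cycle 1->3->1, total (-8) + (-3), length 2.
Answer: λ = -11/2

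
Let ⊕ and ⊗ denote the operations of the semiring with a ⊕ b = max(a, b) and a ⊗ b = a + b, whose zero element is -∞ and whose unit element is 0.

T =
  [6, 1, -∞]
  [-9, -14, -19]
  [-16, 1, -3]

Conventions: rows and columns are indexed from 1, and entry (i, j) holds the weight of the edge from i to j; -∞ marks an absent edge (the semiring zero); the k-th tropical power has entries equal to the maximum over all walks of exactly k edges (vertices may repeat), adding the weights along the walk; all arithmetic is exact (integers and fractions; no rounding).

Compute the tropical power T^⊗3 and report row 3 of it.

T^⊗2:
  [12, 7, -18]
  [-3, -8, -22]
  [-8, -2, -6]
T^⊗3:
  [18, 13, -12]
  [3, -2, -25]
  [-2, -5, -9]
Answer: row 3 of T^⊗3 = [-2, -5, -9]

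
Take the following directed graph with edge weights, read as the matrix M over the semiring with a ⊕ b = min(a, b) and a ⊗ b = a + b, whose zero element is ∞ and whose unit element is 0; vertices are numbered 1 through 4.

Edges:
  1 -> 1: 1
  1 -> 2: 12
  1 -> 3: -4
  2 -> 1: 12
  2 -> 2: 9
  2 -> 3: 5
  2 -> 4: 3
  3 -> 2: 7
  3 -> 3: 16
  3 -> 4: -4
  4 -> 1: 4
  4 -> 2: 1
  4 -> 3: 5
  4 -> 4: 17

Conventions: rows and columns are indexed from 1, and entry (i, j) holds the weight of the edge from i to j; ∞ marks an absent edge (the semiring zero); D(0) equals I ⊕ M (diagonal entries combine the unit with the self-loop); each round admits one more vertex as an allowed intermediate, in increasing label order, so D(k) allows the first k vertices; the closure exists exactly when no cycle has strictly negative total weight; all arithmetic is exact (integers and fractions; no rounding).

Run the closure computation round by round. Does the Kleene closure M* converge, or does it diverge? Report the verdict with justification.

D(0):
  [0, 12, -4, ∞]
  [12, 0, 5, 3]
  [∞, 7, 0, -4]
  [4, 1, 5, 0]
D(1):
  [0, 12, -4, ∞]
  [12, 0, 5, 3]
  [∞, 7, 0, -4]
  [4, 1, 0, 0]
D(2):
  [0, 12, -4, 15]
  [12, 0, 5, 3]
  [19, 7, 0, -4]
  [4, 1, 0, 0]
Detection: at round 3, diagonal entry (4, 4) turns strictly negative.
Key observation: the cycle 4->1->3->4 has total weight 4 + (-4) + (-4), which is strictly negative.
Answer: DIVERGES — negative cycle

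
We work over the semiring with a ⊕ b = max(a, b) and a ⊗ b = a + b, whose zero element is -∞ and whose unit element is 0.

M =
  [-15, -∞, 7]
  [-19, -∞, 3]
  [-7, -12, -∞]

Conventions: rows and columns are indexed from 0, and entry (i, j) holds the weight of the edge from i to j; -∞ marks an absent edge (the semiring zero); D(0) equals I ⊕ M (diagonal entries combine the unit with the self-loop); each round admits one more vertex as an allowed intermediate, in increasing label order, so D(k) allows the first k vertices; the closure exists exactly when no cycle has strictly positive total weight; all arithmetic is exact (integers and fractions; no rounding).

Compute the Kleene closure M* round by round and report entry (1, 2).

D(0):
  [0, -∞, 7]
  [-19, 0, 3]
  [-7, -12, 0]
D(1):
  [0, -∞, 7]
  [-19, 0, 3]
  [-7, -12, 0]
D(2):
  [0, -∞, 7]
  [-19, 0, 3]
  [-7, -12, 0]
D(3):
  [0, -5, 7]
  [-4, 0, 3]
  [-7, -12, 0]
Answer: M*[1][2] = 3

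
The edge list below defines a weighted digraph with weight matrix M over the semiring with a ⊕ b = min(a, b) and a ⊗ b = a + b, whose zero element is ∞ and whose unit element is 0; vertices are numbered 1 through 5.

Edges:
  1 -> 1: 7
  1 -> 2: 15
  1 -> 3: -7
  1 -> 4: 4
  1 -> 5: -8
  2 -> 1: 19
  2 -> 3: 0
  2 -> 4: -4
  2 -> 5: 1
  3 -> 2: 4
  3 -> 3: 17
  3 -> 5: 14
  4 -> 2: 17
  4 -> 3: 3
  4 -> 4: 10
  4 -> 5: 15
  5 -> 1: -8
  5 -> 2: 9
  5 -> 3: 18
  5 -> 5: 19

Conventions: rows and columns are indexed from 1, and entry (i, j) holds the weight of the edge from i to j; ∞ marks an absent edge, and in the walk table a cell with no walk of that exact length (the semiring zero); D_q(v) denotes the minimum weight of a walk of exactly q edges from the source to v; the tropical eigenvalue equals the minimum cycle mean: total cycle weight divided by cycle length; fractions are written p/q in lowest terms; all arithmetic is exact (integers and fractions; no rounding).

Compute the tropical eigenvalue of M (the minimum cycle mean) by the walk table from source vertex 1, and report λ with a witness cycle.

q=0: [0, ∞, ∞, ∞, ∞]
q=1: [7, 15, -7, 4, -8]
q=2: [-16, -3, 0, 11, -1]
q=3: [-9, -1, -23, -12, -24]
q=4: [-32, -19, -16, -5, -17]
q=5: [-25, -17, -39, -28, -40]
Optimal cycle mean attained by: cycle 1->5->1, total (-8) + (-8), length 2.
Answer: λ = -8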